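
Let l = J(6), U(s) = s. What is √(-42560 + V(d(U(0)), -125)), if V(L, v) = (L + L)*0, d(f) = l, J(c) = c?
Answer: 8*I*√665 ≈ 206.3*I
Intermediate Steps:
l = 6
d(f) = 6
V(L, v) = 0 (V(L, v) = (2*L)*0 = 0)
√(-42560 + V(d(U(0)), -125)) = √(-42560 + 0) = √(-42560) = 8*I*√665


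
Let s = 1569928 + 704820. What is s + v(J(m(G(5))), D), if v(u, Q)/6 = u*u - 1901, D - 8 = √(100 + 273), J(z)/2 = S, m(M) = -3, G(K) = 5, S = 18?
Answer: 2271118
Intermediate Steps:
J(z) = 36 (J(z) = 2*18 = 36)
D = 8 + √373 (D = 8 + √(100 + 273) = 8 + √373 ≈ 27.313)
v(u, Q) = -11406 + 6*u² (v(u, Q) = 6*(u*u - 1901) = 6*(u² - 1901) = 6*(-1901 + u²) = -11406 + 6*u²)
s = 2274748
s + v(J(m(G(5))), D) = 2274748 + (-11406 + 6*36²) = 2274748 + (-11406 + 6*1296) = 2274748 + (-11406 + 7776) = 2274748 - 3630 = 2271118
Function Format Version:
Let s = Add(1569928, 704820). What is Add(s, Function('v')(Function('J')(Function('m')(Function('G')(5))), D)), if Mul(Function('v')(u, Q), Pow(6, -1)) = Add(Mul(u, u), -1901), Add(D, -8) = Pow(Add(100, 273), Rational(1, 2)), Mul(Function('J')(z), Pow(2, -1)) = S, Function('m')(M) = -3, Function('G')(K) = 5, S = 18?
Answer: 2271118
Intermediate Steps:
Function('J')(z) = 36 (Function('J')(z) = Mul(2, 18) = 36)
D = Add(8, Pow(373, Rational(1, 2))) (D = Add(8, Pow(Add(100, 273), Rational(1, 2))) = Add(8, Pow(373, Rational(1, 2))) ≈ 27.313)
Function('v')(u, Q) = Add(-11406, Mul(6, Pow(u, 2))) (Function('v')(u, Q) = Mul(6, Add(Mul(u, u), -1901)) = Mul(6, Add(Pow(u, 2), -1901)) = Mul(6, Add(-1901, Pow(u, 2))) = Add(-11406, Mul(6, Pow(u, 2))))
s = 2274748
Add(s, Function('v')(Function('J')(Function('m')(Function('G')(5))), D)) = Add(2274748, Add(-11406, Mul(6, Pow(36, 2)))) = Add(2274748, Add(-11406, Mul(6, 1296))) = Add(2274748, Add(-11406, 7776)) = Add(2274748, -3630) = 2271118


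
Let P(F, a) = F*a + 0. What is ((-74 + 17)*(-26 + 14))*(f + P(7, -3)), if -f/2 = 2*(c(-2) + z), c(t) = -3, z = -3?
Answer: 2052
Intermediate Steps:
f = 24 (f = -4*(-3 - 3) = -4*(-6) = -2*(-12) = 24)
P(F, a) = F*a
((-74 + 17)*(-26 + 14))*(f + P(7, -3)) = ((-74 + 17)*(-26 + 14))*(24 + 7*(-3)) = (-57*(-12))*(24 - 21) = 684*3 = 2052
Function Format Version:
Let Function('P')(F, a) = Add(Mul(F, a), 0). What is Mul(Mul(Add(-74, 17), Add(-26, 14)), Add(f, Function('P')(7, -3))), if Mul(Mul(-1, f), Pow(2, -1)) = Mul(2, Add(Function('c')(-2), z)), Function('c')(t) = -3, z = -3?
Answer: 2052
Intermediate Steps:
f = 24 (f = Mul(-2, Mul(2, Add(-3, -3))) = Mul(-2, Mul(2, -6)) = Mul(-2, -12) = 24)
Function('P')(F, a) = Mul(F, a)
Mul(Mul(Add(-74, 17), Add(-26, 14)), Add(f, Function('P')(7, -3))) = Mul(Mul(Add(-74, 17), Add(-26, 14)), Add(24, Mul(7, -3))) = Mul(Mul(-57, -12), Add(24, -21)) = Mul(684, 3) = 2052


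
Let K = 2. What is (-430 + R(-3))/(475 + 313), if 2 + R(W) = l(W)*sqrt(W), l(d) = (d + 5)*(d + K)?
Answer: -108/197 - I*sqrt(3)/394 ≈ -0.54822 - 0.0043961*I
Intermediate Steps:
l(d) = (2 + d)*(5 + d) (l(d) = (d + 5)*(d + 2) = (5 + d)*(2 + d) = (2 + d)*(5 + d))
R(W) = -2 + sqrt(W)*(10 + W**2 + 7*W) (R(W) = -2 + (10 + W**2 + 7*W)*sqrt(W) = -2 + sqrt(W)*(10 + W**2 + 7*W))
(-430 + R(-3))/(475 + 313) = (-430 + (-2 + sqrt(-3)*(10 + (-3)**2 + 7*(-3))))/(475 + 313) = (-430 + (-2 + (I*sqrt(3))*(10 + 9 - 21)))/788 = (-430 + (-2 + (I*sqrt(3))*(-2)))*(1/788) = (-430 + (-2 - 2*I*sqrt(3)))*(1/788) = (-432 - 2*I*sqrt(3))*(1/788) = -108/197 - I*sqrt(3)/394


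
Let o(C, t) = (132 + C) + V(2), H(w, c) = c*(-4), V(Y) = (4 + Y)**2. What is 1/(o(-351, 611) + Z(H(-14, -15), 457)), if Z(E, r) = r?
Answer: 1/274 ≈ 0.0036496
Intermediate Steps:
H(w, c) = -4*c
o(C, t) = 168 + C (o(C, t) = (132 + C) + (4 + 2)**2 = (132 + C) + 6**2 = (132 + C) + 36 = 168 + C)
1/(o(-351, 611) + Z(H(-14, -15), 457)) = 1/((168 - 351) + 457) = 1/(-183 + 457) = 1/274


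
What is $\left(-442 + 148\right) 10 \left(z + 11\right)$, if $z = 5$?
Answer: $-47040$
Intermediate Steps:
$\left(-442 + 148\right) 10 \left(z + 11\right) = \left(-442 + 148\right) 10 \left(5 + 11\right) = - 294 \cdot 10 \cdot 16 = \left(-294\right) 160 = -47040$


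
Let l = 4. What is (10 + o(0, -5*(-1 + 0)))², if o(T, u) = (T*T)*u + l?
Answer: 196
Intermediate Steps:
o(T, u) = 4 + u*T² (o(T, u) = (T*T)*u + 4 = T²*u + 4 = u*T² + 4 = 4 + u*T²)
(10 + o(0, -5*(-1 + 0)))² = (10 + (4 - 5*(-1 + 0)*0²))² = (10 + (4 - 5*(-1)*0))² = (10 + (4 + 5*0))² = (10 + (4 + 0))² = (10 + 4)² = 14² = 196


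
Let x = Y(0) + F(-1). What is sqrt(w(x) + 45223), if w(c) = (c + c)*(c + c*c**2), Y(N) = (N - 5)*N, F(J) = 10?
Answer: sqrt(65423) ≈ 255.78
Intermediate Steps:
Y(N) = N*(-5 + N) (Y(N) = (-5 + N)*N = N*(-5 + N))
x = 10 (x = 0*(-5 + 0) + 10 = 0*(-5) + 10 = 0 + 10 = 10)
w(c) = 2*c*(c + c**3) (w(c) = (2*c)*(c + c**3) = 2*c*(c + c**3))
sqrt(w(x) + 45223) = sqrt(2*10**2*(1 + 10**2) + 45223) = sqrt(2*100*(1 + 100) + 45223) = sqrt(2*100*101 + 45223) = sqrt(20200 + 45223) = sqrt(65423)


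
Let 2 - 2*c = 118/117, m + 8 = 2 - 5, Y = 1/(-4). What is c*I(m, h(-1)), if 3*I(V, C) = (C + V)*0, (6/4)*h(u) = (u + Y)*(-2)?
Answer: 0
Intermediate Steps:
Y = -1/4 ≈ -0.25000
m = -11 (m = -8 + (2 - 5) = -8 - 3 = -11)
h(u) = 1/3 - 4*u/3 (h(u) = 2*((u - 1/4)*(-2))/3 = 2*((-1/4 + u)*(-2))/3 = 2*(1/2 - 2*u)/3 = 1/3 - 4*u/3)
c = 58/117 (c = 1 - 59/117 = 58/117 ≈ 0.49573)
I(V, C) = 0 (I(V, C) = ((C + V)*0)/3 = (1/3)*0 = 0)
c*I(m, h(-1)) = (58/117)*0 = 0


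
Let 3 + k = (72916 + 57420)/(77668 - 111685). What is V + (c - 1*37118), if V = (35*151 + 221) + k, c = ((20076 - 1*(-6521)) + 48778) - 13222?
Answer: 1038680810/34017 ≈ 30534.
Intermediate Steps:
c = 62153 (c = ((20076 + 6521) + 48778) - 13222 = (26597 + 48778) - 13222 = 75375 - 13222 = 62153)
k = -232387/34017 (k = -3 + (72916 + 57420)/(77668 - 111685) = -3 + 130336/(-34017) = -3 + 130336*(-1/34017) = -3 - 130336/34017 = -232387/34017 ≈ -6.8315)
V = 187065215/34017 (V = (35*151 + 221) - 232387/34017 = (5285 + 221) - 232387/34017 = 5506 - 232387/34017 = 187065215/34017 ≈ 5499.2)
V + (c - 1*37118) = 187065215/34017 + (62153 - 1*37118) = 187065215/34017 + (62153 - 37118) = 187065215/34017 + 25035 = 1038680810/34017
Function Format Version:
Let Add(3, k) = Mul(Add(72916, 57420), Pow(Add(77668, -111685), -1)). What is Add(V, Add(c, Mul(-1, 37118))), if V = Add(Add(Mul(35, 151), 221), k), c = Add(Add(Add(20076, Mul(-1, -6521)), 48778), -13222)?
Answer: Rational(1038680810, 34017) ≈ 30534.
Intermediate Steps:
c = 62153 (c = Add(Add(Add(20076, 6521), 48778), -13222) = Add(Add(26597, 48778), -13222) = Add(75375, -13222) = 62153)
k = Rational(-232387, 34017) (k = Add(-3, Mul(Add(72916, 57420), Pow(Add(77668, -111685), -1))) = Add(-3, Mul(130336, Pow(-34017, -1))) = Add(-3, Mul(130336, Rational(-1, 34017))) = Add(-3, Rational(-130336, 34017)) = Rational(-232387, 34017) ≈ -6.8315)
V = Rational(187065215, 34017) (V = Add(Add(Mul(35, 151), 221), Rational(-232387, 34017)) = Add(Add(5285, 221), Rational(-232387, 34017)) = Add(5506, Rational(-232387, 34017)) = Rational(187065215, 34017) ≈ 5499.2)
Add(V, Add(c, Mul(-1, 37118))) = Add(Rational(187065215, 34017), Add(62153, Mul(-1, 37118))) = Add(Rational(187065215, 34017), Add(62153, -37118)) = Add(Rational(187065215, 34017), 25035) = Rational(1038680810, 34017)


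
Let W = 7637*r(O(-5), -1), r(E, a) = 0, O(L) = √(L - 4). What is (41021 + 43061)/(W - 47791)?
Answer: -84082/47791 ≈ -1.7594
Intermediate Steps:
O(L) = √(-4 + L)
W = 0 (W = 7637*0 = 0)
(41021 + 43061)/(W - 47791) = (41021 + 43061)/(0 - 47791) = 84082/(-47791) = 84082*(-1/47791) = -84082/47791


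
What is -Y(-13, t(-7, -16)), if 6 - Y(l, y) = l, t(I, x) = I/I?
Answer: -19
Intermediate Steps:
t(I, x) = 1
Y(l, y) = 6 - l
-Y(-13, t(-7, -16)) = -(6 - 1*(-13)) = -(6 + 13) = -1*19 = -19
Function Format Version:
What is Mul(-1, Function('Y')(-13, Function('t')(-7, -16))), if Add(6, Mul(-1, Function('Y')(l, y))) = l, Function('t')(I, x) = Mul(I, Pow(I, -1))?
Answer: -19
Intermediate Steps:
Function('t')(I, x) = 1
Function('Y')(l, y) = Add(6, Mul(-1, l))
Mul(-1, Function('Y')(-13, Function('t')(-7, -16))) = Mul(-1, Add(6, Mul(-1, -13))) = Mul(-1, Add(6, 13)) = Mul(-1, 19) = -19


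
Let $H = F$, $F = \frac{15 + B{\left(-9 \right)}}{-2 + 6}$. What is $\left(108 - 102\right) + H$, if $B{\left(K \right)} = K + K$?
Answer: $\frac{21}{4} \approx 5.25$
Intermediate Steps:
$B{\left(K \right)} = 2 K$
$F = - \frac{3}{4}$ ($F = \frac{15 + 2 \left(-9\right)}{-2 + 6} = \frac{15 - 18}{4} = \left(-3\right) \frac{1}{4} = - \frac{3}{4} \approx -0.75$)
$H = - \frac{3}{4} \approx -0.75$
$\left(108 - 102\right) + H = \left(108 - 102\right) - \frac{3}{4} = 6 - \frac{3}{4} = \frac{21}{4}$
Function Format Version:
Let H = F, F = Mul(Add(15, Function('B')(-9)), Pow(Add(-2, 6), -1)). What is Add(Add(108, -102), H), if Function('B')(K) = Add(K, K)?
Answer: Rational(21, 4) ≈ 5.2500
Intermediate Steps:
Function('B')(K) = Mul(2, K)
F = Rational(-3, 4) (F = Mul(Add(15, Mul(2, -9)), Pow(Add(-2, 6), -1)) = Mul(Add(15, -18), Pow(4, -1)) = Mul(-3, Rational(1, 4)) = Rational(-3, 4) ≈ -0.75000)
H = Rational(-3, 4) ≈ -0.75000
Add(Add(108, -102), H) = Add(Add(108, -102), Rational(-3, 4)) = Add(6, Rational(-3, 4)) = Rational(21, 4)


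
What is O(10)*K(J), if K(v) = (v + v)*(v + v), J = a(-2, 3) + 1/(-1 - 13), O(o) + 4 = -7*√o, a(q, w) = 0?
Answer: -4/49 - √10/7 ≈ -0.53339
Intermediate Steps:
O(o) = -4 - 7*√o
J = -1/14 (J = 0 + 1/(-1 - 13) = 0 + 1/(-14) = 0 - 1/14 = -1/14 ≈ -0.071429)
K(v) = 4*v² (K(v) = (2*v)*(2*v) = 4*v²)
O(10)*K(J) = (-4 - 7*√10)*(4*(-1/14)²) = (-4 - 7*√10)*(4*(1/196)) = (-4 - 7*√10)*(1/49) = -4/49 - √10/7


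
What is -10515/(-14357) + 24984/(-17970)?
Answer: -28290123/42999215 ≈ -0.65792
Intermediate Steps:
-10515/(-14357) + 24984/(-17970) = -10515*(-1/14357) + 24984*(-1/17970) = 10515/14357 - 4164/2995 = -28290123/42999215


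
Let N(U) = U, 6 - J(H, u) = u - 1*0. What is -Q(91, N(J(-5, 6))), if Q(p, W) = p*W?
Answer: 0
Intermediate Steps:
J(H, u) = 6 - u (J(H, u) = 6 - (u - 1*0) = 6 - (u + 0) = 6 - u)
Q(p, W) = W*p
-Q(91, N(J(-5, 6))) = -(6 - 1*6)*91 = -(6 - 6)*91 = -0*91 = -1*0 = 0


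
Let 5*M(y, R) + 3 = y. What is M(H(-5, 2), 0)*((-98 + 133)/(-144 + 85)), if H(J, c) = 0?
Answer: 21/59 ≈ 0.35593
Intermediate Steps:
M(y, R) = -3/5 + y/5
M(H(-5, 2), 0)*((-98 + 133)/(-144 + 85)) = (-3/5 + (1/5)*0)*((-98 + 133)/(-144 + 85)) = (-3/5 + 0)*(35/(-59)) = -21*(-1)/59 = -3/5*(-35/59) = 21/59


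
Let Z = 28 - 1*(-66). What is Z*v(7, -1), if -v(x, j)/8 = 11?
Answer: -8272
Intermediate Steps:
v(x, j) = -88 (v(x, j) = -8*11 = -88)
Z = 94 (Z = 28 + 66 = 94)
Z*v(7, -1) = 94*(-88) = -8272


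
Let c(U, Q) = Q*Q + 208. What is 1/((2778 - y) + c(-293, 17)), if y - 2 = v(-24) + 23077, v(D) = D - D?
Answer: -1/19804 ≈ -5.0495e-5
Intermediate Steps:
v(D) = 0
c(U, Q) = 208 + Q² (c(U, Q) = Q² + 208 = 208 + Q²)
y = 23079 (y = 2 + (0 + 23077) = 2 + 23077 = 23079)
1/((2778 - y) + c(-293, 17)) = 1/((2778 - 1*23079) + (208 + 17²)) = 1/((2778 - 23079) + (208 + 289)) = 1/(-20301 + 497) = 1/(-19804) = -1/19804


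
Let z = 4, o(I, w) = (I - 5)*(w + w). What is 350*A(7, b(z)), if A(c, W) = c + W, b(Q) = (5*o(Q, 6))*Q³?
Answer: -1341550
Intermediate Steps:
o(I, w) = 2*w*(-5 + I) (o(I, w) = (-5 + I)*(2*w) = 2*w*(-5 + I))
b(Q) = Q³*(-300 + 60*Q) (b(Q) = (5*(2*6*(-5 + Q)))*Q³ = (5*(-60 + 12*Q))*Q³ = (-300 + 60*Q)*Q³ = Q³*(-300 + 60*Q))
A(c, W) = W + c
350*A(7, b(z)) = 350*(60*4³*(-5 + 4) + 7) = 350*(60*64*(-1) + 7) = 350*(-3840 + 7) = 350*(-3833) = -1341550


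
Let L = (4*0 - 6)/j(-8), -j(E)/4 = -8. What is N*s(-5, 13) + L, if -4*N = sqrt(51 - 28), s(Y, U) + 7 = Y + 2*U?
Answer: -3/16 - 7*sqrt(23)/2 ≈ -16.973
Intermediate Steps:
j(E) = 32 (j(E) = -4*(-8) = 32)
s(Y, U) = -7 + Y + 2*U (s(Y, U) = -7 + (Y + 2*U) = -7 + Y + 2*U)
N = -sqrt(23)/4 (N = -sqrt(51 - 28)/4 = -sqrt(23)/4 ≈ -1.1990)
L = -3/16 (L = (4*0 - 6)/32 = (0 - 6)*(1/32) = -6*1/32 = -3/16 ≈ -0.18750)
N*s(-5, 13) + L = (-sqrt(23)/4)*(-7 - 5 + 2*13) - 3/16 = (-sqrt(23)/4)*(-7 - 5 + 26) - 3/16 = -sqrt(23)/4*14 - 3/16 = -7*sqrt(23)/2 - 3/16 = -3/16 - 7*sqrt(23)/2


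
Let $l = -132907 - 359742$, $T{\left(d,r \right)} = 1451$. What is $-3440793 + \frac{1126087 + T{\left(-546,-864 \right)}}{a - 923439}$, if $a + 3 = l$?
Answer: $- \frac{4872477127701}{1416091} \approx -3.4408 \cdot 10^{6}$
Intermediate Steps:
$l = -492649$
$a = -492652$ ($a = -3 - 492649 = -492652$)
$-3440793 + \frac{1126087 + T{\left(-546,-864 \right)}}{a - 923439} = -3440793 + \frac{1126087 + 1451}{-492652 - 923439} = -3440793 + \frac{1127538}{-1416091} = -3440793 + 1127538 \left(- \frac{1}{1416091}\right) = -3440793 - \frac{1127538}{1416091} = - \frac{4872477127701}{1416091}$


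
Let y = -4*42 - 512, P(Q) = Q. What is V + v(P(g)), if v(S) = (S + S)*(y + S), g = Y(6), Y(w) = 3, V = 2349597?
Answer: 2345535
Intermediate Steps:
g = 3
y = -680 (y = -168 - 512 = -680)
v(S) = 2*S*(-680 + S) (v(S) = (S + S)*(-680 + S) = (2*S)*(-680 + S) = 2*S*(-680 + S))
V + v(P(g)) = 2349597 + 2*3*(-680 + 3) = 2349597 + 2*3*(-677) = 2349597 - 4062 = 2345535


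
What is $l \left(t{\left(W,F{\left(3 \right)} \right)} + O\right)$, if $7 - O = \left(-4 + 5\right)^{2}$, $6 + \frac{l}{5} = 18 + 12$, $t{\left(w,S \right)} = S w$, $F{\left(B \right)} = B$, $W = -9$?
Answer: $-2520$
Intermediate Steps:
$l = 120$ ($l = -30 + 5 \left(18 + 12\right) = -30 + 5 \cdot 30 = -30 + 150 = 120$)
$O = 6$ ($O = 7 - \left(-4 + 5\right)^{2} = 7 - 1^{2} = 7 - 1 = 6$)
$l \left(t{\left(W,F{\left(3 \right)} \right)} + O\right) = 120 \left(3 \left(-9\right) + 6\right) = 120 \left(-27 + 6\right) = 120 \left(-21\right) = -2520$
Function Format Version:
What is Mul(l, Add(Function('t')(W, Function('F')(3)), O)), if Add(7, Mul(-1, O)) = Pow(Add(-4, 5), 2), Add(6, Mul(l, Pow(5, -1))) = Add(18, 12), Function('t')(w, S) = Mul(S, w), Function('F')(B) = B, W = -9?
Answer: -2520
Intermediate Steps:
l = 120 (l = Add(-30, Mul(5, Add(18, 12))) = Add(-30, Mul(5, 30)) = Add(-30, 150) = 120)
O = 6 (O = Add(7, Mul(-1, Pow(Add(-4, 5), 2))) = Add(7, Mul(-1, Pow(1, 2))) = Add(7, Mul(-1, 1)) = Add(7, -1) = 6)
Mul(l, Add(Function('t')(W, Function('F')(3)), O)) = Mul(120, Add(Mul(3, -9), 6)) = Mul(120, Add(-27, 6)) = Mul(120, -21) = -2520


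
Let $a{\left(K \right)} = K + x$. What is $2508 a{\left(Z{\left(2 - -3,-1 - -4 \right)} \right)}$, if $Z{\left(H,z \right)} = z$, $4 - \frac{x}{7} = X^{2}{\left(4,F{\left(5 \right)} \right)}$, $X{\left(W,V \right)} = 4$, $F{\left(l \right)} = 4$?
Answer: $-203148$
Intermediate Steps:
$x = -84$ ($x = 28 - 7 \cdot 4^{2} = 28 - 112 = -84$)
$a{\left(K \right)} = -84 + K$ ($a{\left(K \right)} = K - 84 = -84 + K$)
$2508 a{\left(Z{\left(2 - -3,-1 - -4 \right)} \right)} = 2508 \left(-84 - -3\right) = 2508 \left(-84 + \left(-1 + 4\right)\right) = 2508 \left(-84 + 3\right) = 2508 \left(-81\right) = -203148$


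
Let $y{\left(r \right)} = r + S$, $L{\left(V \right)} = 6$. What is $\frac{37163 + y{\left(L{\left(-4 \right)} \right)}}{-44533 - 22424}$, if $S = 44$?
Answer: $- \frac{3383}{6087} \approx -0.55577$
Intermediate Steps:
$y{\left(r \right)} = 44 + r$ ($y{\left(r \right)} = r + 44 = 44 + r$)
$\frac{37163 + y{\left(L{\left(-4 \right)} \right)}}{-44533 - 22424} = \frac{37163 + \left(44 + 6\right)}{-44533 - 22424} = \frac{37163 + 50}{-66957} = 37213 \left(- \frac{1}{66957}\right) = - \frac{3383}{6087}$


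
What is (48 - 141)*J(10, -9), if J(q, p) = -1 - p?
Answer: -744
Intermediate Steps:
(48 - 141)*J(10, -9) = (48 - 141)*(-1 - 1*(-9)) = -93*(-1 + 9) = -93*8 = -744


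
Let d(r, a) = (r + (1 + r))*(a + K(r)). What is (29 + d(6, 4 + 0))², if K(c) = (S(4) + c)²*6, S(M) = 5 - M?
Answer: 15233409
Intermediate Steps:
K(c) = 6*(1 + c)² (K(c) = ((5 - 1*4) + c)²*6 = ((5 - 4) + c)²*6 = (1 + c)²*6 = 6*(1 + c)²)
d(r, a) = (1 + 2*r)*(a + 6*(1 + r)²) (d(r, a) = (r + (1 + r))*(a + 6*(1 + r)²) = (1 + 2*r)*(a + 6*(1 + r)²))
(29 + d(6, 4 + 0))² = (29 + ((4 + 0) + 6*(1 + 6)² + 2*(4 + 0)*6 + 12*6*(1 + 6)²))² = (29 + (4 + 6*7² + 2*4*6 + 12*6*7²))² = (29 + (4 + 6*49 + 48 + 12*6*49))² = (29 + (4 + 294 + 48 + 3528))² = (29 + 3874)² = 3903² = 15233409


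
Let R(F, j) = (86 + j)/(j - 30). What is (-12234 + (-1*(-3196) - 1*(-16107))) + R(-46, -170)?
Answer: 353471/50 ≈ 7069.4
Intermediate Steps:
R(F, j) = (86 + j)/(-30 + j)
(-12234 + (-1*(-3196) - 1*(-16107))) + R(-46, -170) = (-12234 + (-1*(-3196) - 1*(-16107))) + (86 - 170)/(-30 - 170) = (-12234 + (3196 + 16107)) - 84/(-200) = (-12234 + 19303) - 1/200*(-84) = 7069 + 21/50 = 353471/50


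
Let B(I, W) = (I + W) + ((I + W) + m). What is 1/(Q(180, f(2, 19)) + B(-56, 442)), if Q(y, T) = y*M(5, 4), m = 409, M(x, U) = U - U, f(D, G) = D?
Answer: 1/1181 ≈ 0.00084674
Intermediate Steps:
M(x, U) = 0
Q(y, T) = 0 (Q(y, T) = y*0 = 0)
B(I, W) = 409 + 2*I + 2*W (B(I, W) = (I + W) + ((I + W) + 409) = (I + W) + (409 + I + W) = 409 + 2*I + 2*W)
1/(Q(180, f(2, 19)) + B(-56, 442)) = 1/(0 + (409 + 2*(-56) + 2*442)) = 1/(0 + (409 - 112 + 884)) = 1/(0 + 1181) = 1/1181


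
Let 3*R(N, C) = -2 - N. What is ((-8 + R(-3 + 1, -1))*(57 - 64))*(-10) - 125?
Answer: -685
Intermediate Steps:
R(N, C) = -⅔ - N/3 (R(N, C) = (-2 - N)/3 = -⅔ - N/3)
((-8 + R(-3 + 1, -1))*(57 - 64))*(-10) - 125 = ((-8 + (-⅔ - (-3 + 1)/3))*(57 - 64))*(-10) - 125 = ((-8 + (-⅔ - ⅓*(-2)))*(-7))*(-10) - 125 = ((-8 + (-⅔ + ⅔))*(-7))*(-10) - 125 = ((-8 + 0)*(-7))*(-10) - 125 = -8*(-7)*(-10) - 125 = 56*(-10) - 125 = -560 - 125 = -685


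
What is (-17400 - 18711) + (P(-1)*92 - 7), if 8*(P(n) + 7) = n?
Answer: -73547/2 ≈ -36774.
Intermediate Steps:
P(n) = -7 + n/8
(-17400 - 18711) + (P(-1)*92 - 7) = (-17400 - 18711) + ((-7 + (⅛)*(-1))*92 - 7) = -36111 + ((-7 - ⅛)*92 - 7) = -36111 + (-57/8*92 - 7) = -36111 + (-1311/2 - 7) = -36111 - 1325/2 = -73547/2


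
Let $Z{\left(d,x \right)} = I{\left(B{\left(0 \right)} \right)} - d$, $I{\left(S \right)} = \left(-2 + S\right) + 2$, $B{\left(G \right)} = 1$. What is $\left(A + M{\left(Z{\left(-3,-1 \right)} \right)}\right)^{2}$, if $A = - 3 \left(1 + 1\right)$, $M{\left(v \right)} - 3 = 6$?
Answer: $9$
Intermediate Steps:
$I{\left(S \right)} = S$
$Z{\left(d,x \right)} = 1 - d$
$M{\left(v \right)} = 9$ ($M{\left(v \right)} = 3 + 6 = 9$)
$A = -6$ ($A = \left(-3\right) 2 = -6$)
$\left(A + M{\left(Z{\left(-3,-1 \right)} \right)}\right)^{2} = \left(-6 + 9\right)^{2} = 3^{2} = 9$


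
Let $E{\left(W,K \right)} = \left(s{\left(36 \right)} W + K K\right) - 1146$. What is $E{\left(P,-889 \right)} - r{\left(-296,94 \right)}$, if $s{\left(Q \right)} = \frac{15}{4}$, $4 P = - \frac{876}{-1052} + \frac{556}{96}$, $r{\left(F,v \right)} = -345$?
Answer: $\frac{26578610345}{33664} \approx 7.8953 \cdot 10^{5}$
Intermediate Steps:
$P = \frac{41813}{25248}$ ($P = \frac{- \frac{876}{-1052} + \frac{556}{96}}{4} = \frac{\left(-876\right) \left(- \frac{1}{1052}\right) + 556 \cdot \frac{1}{96}}{4} = \frac{\frac{219}{263} + \frac{139}{24}}{4} = \frac{1}{4} \cdot \frac{41813}{6312} = \frac{41813}{25248} \approx 1.6561$)
$s{\left(Q \right)} = \frac{15}{4}$ ($s{\left(Q \right)} = 15 \cdot \frac{1}{4} = \frac{15}{4}$)
$E{\left(W,K \right)} = -1146 + K^{2} + \frac{15 W}{4}$ ($E{\left(W,K \right)} = \left(\frac{15 W}{4} + K K\right) - 1146 = \left(\frac{15 W}{4} + K^{2}\right) - 1146 = \left(K^{2} + \frac{15 W}{4}\right) - 1146 = -1146 + K^{2} + \frac{15 W}{4}$)
$E{\left(P,-889 \right)} - r{\left(-296,94 \right)} = \left(-1146 + \left(-889\right)^{2} + \frac{15}{4} \cdot \frac{41813}{25248}\right) - -345 = \left(-1146 + 790321 + \frac{209065}{33664}\right) + 345 = \frac{26566996265}{33664} + 345 = \frac{26578610345}{33664}$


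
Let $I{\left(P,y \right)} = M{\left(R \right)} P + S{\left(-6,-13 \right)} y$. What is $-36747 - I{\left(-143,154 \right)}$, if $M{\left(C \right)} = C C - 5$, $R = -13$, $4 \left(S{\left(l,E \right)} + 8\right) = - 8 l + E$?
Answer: $- \frac{26821}{2} \approx -13411.0$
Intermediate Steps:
$S{\left(l,E \right)} = -8 - 2 l + \frac{E}{4}$ ($S{\left(l,E \right)} = -8 + \frac{- 8 l + E}{4} = -8 + \frac{E - 8 l}{4} = -8 + \left(- 2 l + \frac{E}{4}\right) = -8 - 2 l + \frac{E}{4}$)
$M{\left(C \right)} = -5 + C^{2}$ ($M{\left(C \right)} = C^{2} - 5 = -5 + C^{2}$)
$I{\left(P,y \right)} = 164 P + \frac{3 y}{4}$ ($I{\left(P,y \right)} = \left(-5 + \left(-13\right)^{2}\right) P + \left(-8 - -12 + \frac{1}{4} \left(-13\right)\right) y = \left(-5 + 169\right) P + \left(-8 + 12 - \frac{13}{4}\right) y = 164 P + \frac{3 y}{4}$)
$-36747 - I{\left(-143,154 \right)} = -36747 - \left(164 \left(-143\right) + \frac{3}{4} \cdot 154\right) = -36747 - \left(-23452 + \frac{231}{2}\right) = -36747 - - \frac{46673}{2} = -36747 + \frac{46673}{2} = - \frac{26821}{2}$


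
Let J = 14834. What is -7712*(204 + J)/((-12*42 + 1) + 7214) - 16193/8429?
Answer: -977645560247/56567019 ≈ -17283.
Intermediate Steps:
-7712*(204 + J)/((-12*42 + 1) + 7214) - 16193/8429 = -7712*(204 + 14834)/((-12*42 + 1) + 7214) - 16193/8429 = -7712*15038/((-504 + 1) + 7214) - 16193*1/8429 = -7712*15038/(-503 + 7214) - 16193/8429 = -7712/(6711*(1/15038)) - 16193/8429 = -7712/6711/15038 - 16193/8429 = -7712*15038/6711 - 16193/8429 = -115973056/6711 - 16193/8429 = -977645560247/56567019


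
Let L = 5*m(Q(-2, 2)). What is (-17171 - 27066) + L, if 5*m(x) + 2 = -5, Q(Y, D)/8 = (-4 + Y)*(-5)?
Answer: -44244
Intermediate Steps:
Q(Y, D) = 160 - 40*Y (Q(Y, D) = 8*((-4 + Y)*(-5)) = 8*(20 - 5*Y) = 160 - 40*Y)
m(x) = -7/5 (m(x) = -2/5 + (1/5)*(-5) = -2/5 - 1 = -7/5)
L = -7 (L = 5*(-7/5) = -7)
(-17171 - 27066) + L = (-17171 - 27066) - 7 = -44237 - 7 = -44244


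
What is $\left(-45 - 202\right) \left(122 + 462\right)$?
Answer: $-144248$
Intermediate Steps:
$\left(-45 - 202\right) \left(122 + 462\right) = \left(-247\right) 584 = -144248$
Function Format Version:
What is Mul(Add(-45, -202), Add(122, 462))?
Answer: -144248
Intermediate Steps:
Mul(Add(-45, -202), Add(122, 462)) = Mul(-247, 584) = -144248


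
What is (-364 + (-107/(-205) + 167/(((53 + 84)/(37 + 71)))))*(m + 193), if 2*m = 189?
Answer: -748753615/11234 ≈ -66651.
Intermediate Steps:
m = 189/2 (m = (1/2)*189 = 189/2 ≈ 94.500)
(-364 + (-107/(-205) + 167/(((53 + 84)/(37 + 71)))))*(m + 193) = (-364 + (-107/(-205) + 167/(((53 + 84)/(37 + 71)))))*(189/2 + 193) = (-364 + (-107*(-1/205) + 167/((137/108))))*(575/2) = (-364 + (107/205 + 167/((137*(1/108)))))*(575/2) = (-364 + (107/205 + 167/(137/108)))*(575/2) = (-364 + (107/205 + 167*(108/137)))*(575/2) = (-364 + (107/205 + 18036/137))*(575/2) = (-364 + 3712039/28085)*(575/2) = -6510901/28085*575/2 = -748753615/11234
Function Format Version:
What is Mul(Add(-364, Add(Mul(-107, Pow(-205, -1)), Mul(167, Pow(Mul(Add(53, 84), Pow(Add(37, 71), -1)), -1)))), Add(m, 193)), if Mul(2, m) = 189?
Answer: Rational(-748753615, 11234) ≈ -66651.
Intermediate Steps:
m = Rational(189, 2) (m = Mul(Rational(1, 2), 189) = Rational(189, 2) ≈ 94.500)
Mul(Add(-364, Add(Mul(-107, Pow(-205, -1)), Mul(167, Pow(Mul(Add(53, 84), Pow(Add(37, 71), -1)), -1)))), Add(m, 193)) = Mul(Add(-364, Add(Mul(-107, Pow(-205, -1)), Mul(167, Pow(Mul(Add(53, 84), Pow(Add(37, 71), -1)), -1)))), Add(Rational(189, 2), 193)) = Mul(Add(-364, Add(Mul(-107, Rational(-1, 205)), Mul(167, Pow(Mul(137, Pow(108, -1)), -1)))), Rational(575, 2)) = Mul(Add(-364, Add(Rational(107, 205), Mul(167, Pow(Mul(137, Rational(1, 108)), -1)))), Rational(575, 2)) = Mul(Add(-364, Add(Rational(107, 205), Mul(167, Pow(Rational(137, 108), -1)))), Rational(575, 2)) = Mul(Add(-364, Add(Rational(107, 205), Mul(167, Rational(108, 137)))), Rational(575, 2)) = Mul(Add(-364, Add(Rational(107, 205), Rational(18036, 137))), Rational(575, 2)) = Mul(Add(-364, Rational(3712039, 28085)), Rational(575, 2)) = Mul(Rational(-6510901, 28085), Rational(575, 2)) = Rational(-748753615, 11234)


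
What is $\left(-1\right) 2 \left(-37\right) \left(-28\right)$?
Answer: $-2072$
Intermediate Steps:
$\left(-1\right) 2 \left(-37\right) \left(-28\right) = \left(-2\right) \left(-37\right) \left(-28\right) = 74 \left(-28\right) = -2072$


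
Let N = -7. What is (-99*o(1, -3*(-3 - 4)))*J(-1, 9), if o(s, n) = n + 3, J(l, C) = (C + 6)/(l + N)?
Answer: 4455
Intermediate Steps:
J(l, C) = (6 + C)/(-7 + l) (J(l, C) = (C + 6)/(l - 7) = (6 + C)/(-7 + l))
o(s, n) = 3 + n
(-99*o(1, -3*(-3 - 4)))*J(-1, 9) = (-99*(3 - 3*(-3 - 4)))*((6 + 9)/(-7 - 1)) = (-99*(3 - 3*(-7)))*(15/(-8)) = (-99*(3 + 21))*(-1/8*15) = -99*24*(-15/8) = -2376*(-15/8) = 4455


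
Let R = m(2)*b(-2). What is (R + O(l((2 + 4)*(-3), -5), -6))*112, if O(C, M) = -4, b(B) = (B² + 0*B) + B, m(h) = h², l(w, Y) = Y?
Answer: 448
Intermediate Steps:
b(B) = B + B² (b(B) = (B² + 0) + B = B² + B = B + B²)
R = 8 (R = 2²*(-2*(1 - 2)) = 4*(-2*(-1)) = 4*2 = 8)
(R + O(l((2 + 4)*(-3), -5), -6))*112 = (8 - 4)*112 = 4*112 = 448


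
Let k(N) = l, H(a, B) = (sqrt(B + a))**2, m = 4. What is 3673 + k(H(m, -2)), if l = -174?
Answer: 3499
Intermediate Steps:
H(a, B) = B + a
k(N) = -174
3673 + k(H(m, -2)) = 3673 - 174 = 3499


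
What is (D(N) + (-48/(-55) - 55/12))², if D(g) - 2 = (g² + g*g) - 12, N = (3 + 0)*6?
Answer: 175251914161/435600 ≈ 4.0232e+5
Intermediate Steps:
N = 18 (N = 3*6 = 18)
D(g) = -10 + 2*g² (D(g) = 2 + ((g² + g*g) - 12) = 2 + ((g² + g²) - 12) = 2 + (2*g² - 12) = 2 + (-12 + 2*g²) = -10 + 2*g²)
(D(N) + (-48/(-55) - 55/12))² = ((-10 + 2*18²) + (-48/(-55) - 55/12))² = ((-10 + 2*324) + (-48*(-1/55) - 55*1/12))² = ((-10 + 648) + (48/55 - 55/12))² = (638 - 2449/660)² = (418631/660)² = 175251914161/435600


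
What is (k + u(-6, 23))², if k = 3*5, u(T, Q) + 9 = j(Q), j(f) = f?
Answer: 841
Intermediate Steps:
u(T, Q) = -9 + Q
k = 15
(k + u(-6, 23))² = (15 + (-9 + 23))² = (15 + 14)² = 29² = 841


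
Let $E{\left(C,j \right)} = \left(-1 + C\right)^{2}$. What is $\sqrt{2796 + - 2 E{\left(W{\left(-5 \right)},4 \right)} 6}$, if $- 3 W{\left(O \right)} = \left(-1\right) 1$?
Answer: $\frac{2 \sqrt{6279}}{3} \approx 52.827$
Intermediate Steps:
$W{\left(O \right)} = \frac{1}{3}$ ($W{\left(O \right)} = - \frac{\left(-1\right) 1}{3} = \left(- \frac{1}{3}\right) \left(-1\right) = \frac{1}{3}$)
$\sqrt{2796 + - 2 E{\left(W{\left(-5 \right)},4 \right)} 6} = \sqrt{2796 + - 2 \left(-1 + \frac{1}{3}\right)^{2} \cdot 6} = \sqrt{2796 + - 2 \left(- \frac{2}{3}\right)^{2} \cdot 6} = \sqrt{2796 + \left(-2\right) \frac{4}{9} \cdot 6} = \sqrt{2796 - \frac{16}{3}} = \sqrt{\frac{8372}{3}} = \frac{2 \sqrt{6279}}{3}$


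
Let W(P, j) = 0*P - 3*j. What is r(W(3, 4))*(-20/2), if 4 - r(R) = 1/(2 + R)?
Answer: -41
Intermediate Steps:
W(P, j) = -3*j (W(P, j) = 0 - 3*j = -3*j)
r(R) = 4 - 1/(2 + R)
r(W(3, 4))*(-20/2) = ((7 + 4*(-3*4))/(2 - 3*4))*(-20/2) = ((7 + 4*(-12))/(2 - 12))*(-20*½) = ((7 - 48)/(-10))*(-10) = -⅒*(-41)*(-10) = (41/10)*(-10) = -41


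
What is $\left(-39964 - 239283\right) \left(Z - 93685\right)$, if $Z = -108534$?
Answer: $56469049093$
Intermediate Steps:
$\left(-39964 - 239283\right) \left(Z - 93685\right) = \left(-39964 - 239283\right) \left(-108534 - 93685\right) = \left(-279247\right) \left(-202219\right) = 56469049093$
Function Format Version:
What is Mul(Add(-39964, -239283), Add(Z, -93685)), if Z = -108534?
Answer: 56469049093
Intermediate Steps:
Mul(Add(-39964, -239283), Add(Z, -93685)) = Mul(Add(-39964, -239283), Add(-108534, -93685)) = Mul(-279247, -202219) = 56469049093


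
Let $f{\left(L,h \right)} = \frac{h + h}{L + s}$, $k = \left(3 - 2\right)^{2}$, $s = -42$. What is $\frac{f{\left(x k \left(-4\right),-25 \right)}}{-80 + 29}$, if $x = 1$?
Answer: $- \frac{25}{1173} \approx -0.021313$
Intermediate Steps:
$k = 1$ ($k = 1^{2} = 1$)
$f{\left(L,h \right)} = \frac{2 h}{-42 + L}$ ($f{\left(L,h \right)} = \frac{h + h}{L - 42} = \frac{2 h}{-42 + L}$)
$\frac{f{\left(x k \left(-4\right),-25 \right)}}{-80 + 29} = \frac{2 \left(-25\right) \frac{1}{-42 + 1 \cdot 1 \left(-4\right)}}{-80 + 29} = \frac{2 \left(-25\right) \frac{1}{-42 + 1 \left(-4\right)}}{-51} = - \frac{2 \left(-25\right) \frac{1}{-42 - 4}}{51} = - \frac{2 \left(-25\right) \frac{1}{-46}}{51} = - \frac{2 \left(-25\right) \left(- \frac{1}{46}\right)}{51} = \left(- \frac{1}{51}\right) \frac{25}{23} = - \frac{25}{1173}$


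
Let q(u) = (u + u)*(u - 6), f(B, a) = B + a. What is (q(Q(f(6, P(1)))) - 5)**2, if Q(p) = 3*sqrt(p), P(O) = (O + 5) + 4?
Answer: 19321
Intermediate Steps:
P(O) = 9 + O (P(O) = (5 + O) + 4 = 9 + O)
q(u) = 2*u*(-6 + u) (q(u) = (2*u)*(-6 + u) = 2*u*(-6 + u))
(q(Q(f(6, P(1)))) - 5)**2 = (2*(3*sqrt(6 + (9 + 1)))*(-6 + 3*sqrt(6 + (9 + 1))) - 5)**2 = (2*(3*sqrt(6 + 10))*(-6 + 3*sqrt(6 + 10)) - 5)**2 = (2*(3*sqrt(16))*(-6 + 3*sqrt(16)) - 5)**2 = (2*(3*4)*(-6 + 3*4) - 5)**2 = (2*12*(-6 + 12) - 5)**2 = (2*12*6 - 5)**2 = (144 - 5)**2 = 139**2 = 19321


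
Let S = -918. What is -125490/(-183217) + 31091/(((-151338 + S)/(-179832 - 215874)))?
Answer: 375686444148637/4649314592 ≈ 80805.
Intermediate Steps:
-125490/(-183217) + 31091/(((-151338 + S)/(-179832 - 215874))) = -125490/(-183217) + 31091/(((-151338 - 918)/(-179832 - 215874))) = -125490*(-1/183217) + 31091/((-152256/(-395706))) = 125490/183217 + 31091/((-152256*(-1/395706))) = 125490/183217 + 31091/(25376/65951) = 125490/183217 + 31091*(65951/25376) = 125490/183217 + 2050482541/25376 = 375686444148637/4649314592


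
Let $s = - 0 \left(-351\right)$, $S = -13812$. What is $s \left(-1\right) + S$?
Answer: $-13812$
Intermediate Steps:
$s = 0$ ($s = \left(-1\right) 0 = 0$)
$s \left(-1\right) + S = 0 \left(-1\right) - 13812 = 0 - 13812 = -13812$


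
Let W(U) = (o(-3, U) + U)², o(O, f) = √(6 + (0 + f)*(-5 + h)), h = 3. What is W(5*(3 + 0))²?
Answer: 18801 + 24120*I*√6 ≈ 18801.0 + 59082.0*I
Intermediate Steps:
o(O, f) = √(6 - 2*f) (o(O, f) = √(6 + (0 + f)*(-5 + 3)) = √(6 + f*(-2)) = √(6 - 2*f))
W(U) = (U + √(6 - 2*U))² (W(U) = (√(6 - 2*U) + U)² = (U + √(6 - 2*U))²)
W(5*(3 + 0))² = ((5*(3 + 0) + √2*√(3 - 5*(3 + 0)))²)² = ((5*3 + √2*√(3 - 5*3))²)² = ((15 + √2*√(3 - 1*15))²)² = ((15 + √2*√(3 - 15))²)² = ((15 + √2*√(-12))²)² = ((15 + √2*(2*I*√3))²)² = ((15 + 2*I*√6)²)² = (15 + 2*I*√6)⁴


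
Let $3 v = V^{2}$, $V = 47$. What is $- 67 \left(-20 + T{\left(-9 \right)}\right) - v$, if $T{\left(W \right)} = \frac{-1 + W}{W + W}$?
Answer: $\frac{5098}{9} \approx 566.44$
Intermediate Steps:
$T{\left(W \right)} = \frac{-1 + W}{2 W}$
$v = \frac{2209}{3}$ ($v = \frac{47^{2}}{3} = \frac{1}{3} \cdot 2209 = \frac{2209}{3} \approx 736.33$)
$- 67 \left(-20 + T{\left(-9 \right)}\right) - v = - 67 \left(-20 + \frac{-1 - 9}{2 \left(-9\right)}\right) - \frac{2209}{3} = - 67 \left(-20 + \frac{1}{2} \left(- \frac{1}{9}\right) \left(-10\right)\right) - \frac{2209}{3} = - 67 \left(-20 + \frac{5}{9}\right) - \frac{2209}{3} = \left(-67\right) \left(- \frac{175}{9}\right) - \frac{2209}{3} = \frac{11725}{9} - \frac{2209}{3} = \frac{5098}{9}$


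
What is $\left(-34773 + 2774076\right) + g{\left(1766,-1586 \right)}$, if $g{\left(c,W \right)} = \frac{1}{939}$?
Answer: $\frac{2572205518}{939} \approx 2.7393 \cdot 10^{6}$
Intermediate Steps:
$g{\left(c,W \right)} = \frac{1}{939}$
$\left(-34773 + 2774076\right) + g{\left(1766,-1586 \right)} = \left(-34773 + 2774076\right) + \frac{1}{939} = 2739303 + \frac{1}{939} = \frac{2572205518}{939}$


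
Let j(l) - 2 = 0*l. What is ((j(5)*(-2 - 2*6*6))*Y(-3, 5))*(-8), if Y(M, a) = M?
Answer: -3552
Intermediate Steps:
j(l) = 2 (j(l) = 2 + 0*l = 2 + 0 = 2)
((j(5)*(-2 - 2*6*6))*Y(-3, 5))*(-8) = ((2*(-2 - 2*6*6))*(-3))*(-8) = ((2*(-2 - 12*6))*(-3))*(-8) = ((2*(-2 - 72))*(-3))*(-8) = ((2*(-74))*(-3))*(-8) = -148*(-3)*(-8) = 444*(-8) = -3552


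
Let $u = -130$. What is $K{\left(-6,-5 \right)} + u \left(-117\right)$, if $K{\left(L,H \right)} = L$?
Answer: $15204$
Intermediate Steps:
$K{\left(-6,-5 \right)} + u \left(-117\right) = -6 - -15210 = -6 + 15210 = 15204$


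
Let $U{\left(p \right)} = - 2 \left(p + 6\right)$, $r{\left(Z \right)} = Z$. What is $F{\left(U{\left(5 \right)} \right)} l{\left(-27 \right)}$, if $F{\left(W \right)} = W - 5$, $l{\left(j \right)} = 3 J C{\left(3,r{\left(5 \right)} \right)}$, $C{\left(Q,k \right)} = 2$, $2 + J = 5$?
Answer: $-486$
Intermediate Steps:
$J = 3$ ($J = -2 + 5 = 3$)
$U{\left(p \right)} = -12 - 2 p$ ($U{\left(p \right)} = - 2 \left(6 + p\right) = -12 - 2 p$)
$l{\left(j \right)} = 18$ ($l{\left(j \right)} = 3 \cdot 3 \cdot 2 = 9 \cdot 2 = 18$)
$F{\left(W \right)} = -5 + W$ ($F{\left(W \right)} = W - 5 = -5 + W$)
$F{\left(U{\left(5 \right)} \right)} l{\left(-27 \right)} = \left(-5 - 22\right) 18 = \left(-27\right) 18 = -486$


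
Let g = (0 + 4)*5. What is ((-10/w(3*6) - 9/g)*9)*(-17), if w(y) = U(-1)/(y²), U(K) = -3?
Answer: -3303423/20 ≈ -1.6517e+5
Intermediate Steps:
w(y) = -3/y²
g = 20 (g = 4*5 = 20)
((-10/w(3*6) - 9/g)*9)*(-17) = ((-10/((-3/(3*6)²)) - 9/20)*9)*(-17) = ((-10/((-3/18²)) - 9*1/20)*9)*(-17) = ((-10/((-3*1/324)) - 9/20)*9)*(-17) = ((-10/(-1/108) - 9/20)*9)*(-17) = ((-10*(-108) - 9/20)*9)*(-17) = ((1080 - 9/20)*9)*(-17) = ((21591/20)*9)*(-17) = (194319/20)*(-17) = -3303423/20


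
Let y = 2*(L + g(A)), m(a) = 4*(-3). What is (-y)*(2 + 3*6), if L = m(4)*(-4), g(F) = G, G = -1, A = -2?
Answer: -1880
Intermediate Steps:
g(F) = -1
m(a) = -12
L = 48 (L = -12*(-4) = 48)
y = 94 (y = 2*(48 - 1) = 2*47 = 94)
(-y)*(2 + 3*6) = (-1*94)*(2 + 3*6) = -94*(2 + 18) = -94*20 = -1880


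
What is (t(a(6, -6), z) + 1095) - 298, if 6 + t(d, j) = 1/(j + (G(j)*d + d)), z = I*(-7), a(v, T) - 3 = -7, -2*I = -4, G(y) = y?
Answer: 30059/38 ≈ 791.03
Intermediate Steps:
I = 2 (I = -½*(-4) = 2)
a(v, T) = -4 (a(v, T) = 3 - 7 = -4)
z = -14 (z = 2*(-7) = -14)
t(d, j) = -6 + 1/(d + j + d*j) (t(d, j) = -6 + 1/(j + (j*d + d)) = -6 + 1/(j + (d*j + d)) = -6 + 1/(j + (d + d*j)) = -6 + 1/(d + j + d*j))
(t(a(6, -6), z) + 1095) - 298 = ((1 - 6*(-4) - 6*(-14) - 6*(-4)*(-14))/(-4 - 14 - 4*(-14)) + 1095) - 298 = ((1 + 24 + 84 - 336)/(-4 - 14 + 56) + 1095) - 298 = (-227/38 + 1095) - 298 = 41383/38 - 298 = 30059/38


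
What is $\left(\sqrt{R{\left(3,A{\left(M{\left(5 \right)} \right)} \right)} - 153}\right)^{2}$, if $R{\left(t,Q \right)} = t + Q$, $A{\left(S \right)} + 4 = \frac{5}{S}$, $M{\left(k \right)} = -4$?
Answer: $- \frac{621}{4} \approx -155.25$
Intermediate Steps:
$A{\left(S \right)} = -4 + \frac{5}{S}$
$R{\left(t,Q \right)} = Q + t$
$\left(\sqrt{R{\left(3,A{\left(M{\left(5 \right)} \right)} \right)} - 153}\right)^{2} = \left(\sqrt{\left(\left(-4 + \frac{5}{-4}\right) + 3\right) - 153}\right)^{2} = \left(\sqrt{\left(\left(-4 + 5 \left(- \frac{1}{4}\right)\right) + 3\right) - 153}\right)^{2} = \left(\sqrt{\left(\left(-4 - \frac{5}{4}\right) + 3\right) - 153}\right)^{2} = \left(\sqrt{\left(- \frac{21}{4} + 3\right) - 153}\right)^{2} = \left(\sqrt{- \frac{9}{4} - 153}\right)^{2} = \left(\sqrt{- \frac{621}{4}}\right)^{2} = \left(\frac{3 i \sqrt{69}}{2}\right)^{2} = - \frac{621}{4}$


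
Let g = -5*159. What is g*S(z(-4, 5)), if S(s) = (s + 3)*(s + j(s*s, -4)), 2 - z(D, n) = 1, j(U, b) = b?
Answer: 9540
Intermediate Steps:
z(D, n) = 1 (z(D, n) = 2 - 1*1 = 2 - 1 = 1)
g = -795
S(s) = (-4 + s)*(3 + s) (S(s) = (s + 3)*(s - 4) = (3 + s)*(-4 + s) = (-4 + s)*(3 + s))
g*S(z(-4, 5)) = -795*(-12 + 1² - 1*1) = -795*(-12 + 1 - 1) = -795*(-12) = 9540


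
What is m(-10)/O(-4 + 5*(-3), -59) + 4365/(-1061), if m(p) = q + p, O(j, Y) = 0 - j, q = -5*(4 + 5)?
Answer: -141290/20159 ≈ -7.0088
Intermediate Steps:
q = -45 (q = -5*9 = -45)
O(j, Y) = -j
m(p) = -45 + p
m(-10)/O(-4 + 5*(-3), -59) + 4365/(-1061) = (-45 - 10)/((-(-4 + 5*(-3)))) + 4365/(-1061) = -55*(-1/(-4 - 15)) + 4365*(-1/1061) = -55/((-1*(-19))) - 4365/1061 = -55/19 - 4365/1061 = -141290/20159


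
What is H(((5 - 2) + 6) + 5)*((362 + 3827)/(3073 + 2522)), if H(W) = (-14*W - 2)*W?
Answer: -3870636/1865 ≈ -2075.4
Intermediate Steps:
H(W) = W*(-2 - 14*W) (H(W) = (-2 - 14*W)*W = W*(-2 - 14*W))
H(((5 - 2) + 6) + 5)*((362 + 3827)/(3073 + 2522)) = (-2*(((5 - 2) + 6) + 5)*(1 + 7*(((5 - 2) + 6) + 5)))*((362 + 3827)/(3073 + 2522)) = (-2*((3 + 6) + 5)*(1 + 7*((3 + 6) + 5)))*(4189/5595) = (-2*(9 + 5)*(1 + 7*(9 + 5)))*(4189*(1/5595)) = -2*14*(1 + 7*14)*(4189/5595) = -2*14*(1 + 98)*(4189/5595) = -2*14*99*(4189/5595) = -2772*4189/5595 = -3870636/1865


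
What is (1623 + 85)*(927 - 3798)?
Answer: -4903668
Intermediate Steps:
(1623 + 85)*(927 - 3798) = 1708*(-2871) = -4903668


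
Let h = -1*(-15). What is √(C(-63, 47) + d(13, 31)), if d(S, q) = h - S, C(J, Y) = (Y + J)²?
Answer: √258 ≈ 16.062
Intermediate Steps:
h = 15
C(J, Y) = (J + Y)²
d(S, q) = 15 - S
√(C(-63, 47) + d(13, 31)) = √((-63 + 47)² + (15 - 1*13)) = √((-16)² + (15 - 13)) = √(256 + 2) = √258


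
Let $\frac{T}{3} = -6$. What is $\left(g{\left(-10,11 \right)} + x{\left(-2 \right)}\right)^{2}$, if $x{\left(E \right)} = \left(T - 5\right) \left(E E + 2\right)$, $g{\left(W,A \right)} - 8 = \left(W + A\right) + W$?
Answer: $19321$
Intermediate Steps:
$g{\left(W,A \right)} = 8 + A + 2 W$ ($g{\left(W,A \right)} = 8 + \left(\left(W + A\right) + W\right) = 8 + \left(\left(A + W\right) + W\right) = 8 + \left(A + 2 W\right) = 8 + A + 2 W$)
$T = -18$ ($T = 3 \left(-6\right) = -18$)
$x{\left(E \right)} = -46 - 23 E^{2}$ ($x{\left(E \right)} = \left(-18 - 5\right) \left(E E + 2\right) = - 23 \left(E^{2} + 2\right) = - 23 \left(2 + E^{2}\right) = -46 - 23 E^{2}$)
$\left(g{\left(-10,11 \right)} + x{\left(-2 \right)}\right)^{2} = \left(\left(8 + 11 + 2 \left(-10\right)\right) - \left(46 + 23 \left(-2\right)^{2}\right)\right)^{2} = \left(\left(8 + 11 - 20\right) - 138\right)^{2} = \left(-1 - 138\right)^{2} = \left(-139\right)^{2} = 19321$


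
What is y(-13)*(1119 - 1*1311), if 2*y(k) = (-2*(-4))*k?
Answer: 9984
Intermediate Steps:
y(k) = 4*k (y(k) = ((-2*(-4))*k)/2 = (8*k)/2 = 4*k)
y(-13)*(1119 - 1*1311) = (4*(-13))*(1119 - 1*1311) = -52*(1119 - 1311) = -52*(-192) = 9984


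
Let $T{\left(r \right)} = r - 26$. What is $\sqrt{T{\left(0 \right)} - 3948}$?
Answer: $i \sqrt{3974} \approx 63.04 i$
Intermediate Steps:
$T{\left(r \right)} = -26 + r$
$\sqrt{T{\left(0 \right)} - 3948} = \sqrt{\left(-26 + 0\right) - 3948} = \sqrt{-26 - 3948} = \sqrt{-3974} = i \sqrt{3974}$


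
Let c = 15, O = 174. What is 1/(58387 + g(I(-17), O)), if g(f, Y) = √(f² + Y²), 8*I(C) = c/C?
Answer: 1079925952/63053076574303 - 408*√62220569/63053076574303 ≈ 1.7076e-5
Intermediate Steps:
I(C) = 15/(8*C) (I(C) = (15/C)/8 = 15/(8*C))
g(f, Y) = √(Y² + f²)
1/(58387 + g(I(-17), O)) = 1/(58387 + √(174² + ((15/8)/(-17))²)) = 1/(58387 + √(30276 + ((15/8)*(-1/17))²)) = 1/(58387 + √(30276 + (-15/136)²)) = 1/(58387 + √(30276 + 225/18496)) = 1/(58387 + √(559985121/18496)) = 1/(58387 + 3*√62220569/136)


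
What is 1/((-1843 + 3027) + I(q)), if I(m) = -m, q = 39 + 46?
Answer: 1/1099 ≈ 0.00090992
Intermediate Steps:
q = 85
1/((-1843 + 3027) + I(q)) = 1/((-1843 + 3027) - 1*85) = 1/(1184 - 85) = 1/1099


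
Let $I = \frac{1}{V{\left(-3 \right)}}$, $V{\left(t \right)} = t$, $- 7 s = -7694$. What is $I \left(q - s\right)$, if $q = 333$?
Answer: $\frac{5363}{21} \approx 255.38$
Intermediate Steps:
$s = \frac{7694}{7}$ ($s = \left(- \frac{1}{7}\right) \left(-7694\right) = \frac{7694}{7} \approx 1099.1$)
$I = - \frac{1}{3}$ ($I = \frac{1}{-3} = - \frac{1}{3} \approx -0.33333$)
$I \left(q - s\right) = - \frac{333 - \frac{7694}{7}}{3} = \left(- \frac{1}{3}\right) \left(- \frac{5363}{7}\right) = \frac{5363}{21}$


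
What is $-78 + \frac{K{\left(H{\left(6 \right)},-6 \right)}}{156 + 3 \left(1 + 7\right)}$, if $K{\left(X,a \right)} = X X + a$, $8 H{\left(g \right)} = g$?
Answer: $- \frac{74909}{960} \approx -78.03$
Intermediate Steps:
$H{\left(g \right)} = \frac{g}{8}$
$K{\left(X,a \right)} = a + X^{2}$ ($K{\left(X,a \right)} = X^{2} + a = a + X^{2}$)
$-78 + \frac{K{\left(H{\left(6 \right)},-6 \right)}}{156 + 3 \left(1 + 7\right)} = -78 + \frac{-6 + \left(\frac{1}{8} \cdot 6\right)^{2}}{156 + 3 \left(1 + 7\right)} = -78 + \frac{-6 + \left(\frac{3}{4}\right)^{2}}{156 + 3 \cdot 8} = -78 + \frac{-6 + \frac{9}{16}}{156 + 24} = -78 + \frac{1}{180} \left(- \frac{87}{16}\right) = -78 - \frac{29}{960} = - \frac{74909}{960}$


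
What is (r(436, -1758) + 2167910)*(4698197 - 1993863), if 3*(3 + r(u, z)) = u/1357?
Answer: 23867234482076222/4071 ≈ 5.8627e+12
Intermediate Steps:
r(u, z) = -3 + u/4071 (r(u, z) = -3 + (u/1357)/3 = -3 + u/4071)
(r(436, -1758) + 2167910)*(4698197 - 1993863) = ((-3 + (1/4071)*436) + 2167910)*(4698197 - 1993863) = ((-3 + 436/4071) + 2167910)*2704334 = (-11777/4071 + 2167910)*2704334 = (8825549833/4071)*2704334 = 23867234482076222/4071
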